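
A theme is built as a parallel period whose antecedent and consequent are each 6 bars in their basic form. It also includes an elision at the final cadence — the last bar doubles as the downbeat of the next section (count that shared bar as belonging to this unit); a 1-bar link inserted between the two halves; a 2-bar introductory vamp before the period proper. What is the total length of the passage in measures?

15 measures

Basic parallel period: 6 + 6 = 12 bars.
12 (basic form) + 1 (link) + 2 (introduction) = 15.
The elision shares a bar with the next section but does not change this unit's count.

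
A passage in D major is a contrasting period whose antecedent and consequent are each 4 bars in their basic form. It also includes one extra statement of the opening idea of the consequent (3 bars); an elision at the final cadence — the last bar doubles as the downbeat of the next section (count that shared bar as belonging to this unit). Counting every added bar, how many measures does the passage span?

Basic contrasting period: 4 + 4 = 8 bars.
8 (basic form) + 3 (extra statement) = 11.
The elision shares a bar with the next section but does not change this unit's count.

11 measures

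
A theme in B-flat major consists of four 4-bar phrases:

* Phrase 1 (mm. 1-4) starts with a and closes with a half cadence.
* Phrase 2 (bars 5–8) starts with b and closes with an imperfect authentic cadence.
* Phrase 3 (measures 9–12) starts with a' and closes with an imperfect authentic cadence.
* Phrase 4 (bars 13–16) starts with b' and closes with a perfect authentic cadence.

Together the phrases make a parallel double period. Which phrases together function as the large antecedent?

In a double period the first pair of phrases (ending imperfect authentic cadence) is the large antecedent and the second pair (ending perfect authentic cadence) is the large consequent; the antecedent is phrases 1 and 2.

phrases 1 and 2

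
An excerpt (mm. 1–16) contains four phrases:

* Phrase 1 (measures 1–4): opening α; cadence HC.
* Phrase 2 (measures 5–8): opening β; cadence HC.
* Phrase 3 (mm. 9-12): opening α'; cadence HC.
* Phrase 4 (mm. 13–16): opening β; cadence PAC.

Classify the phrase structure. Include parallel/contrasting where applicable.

parallel double period

Four phrases in two halves: the first half (mm. 1-8) ends with a half cadence, the second (measures 9-16) with a perfect authentic cadence — a large antecedent–consequent pair, i.e. a double period.
Phrase 3 begins with the same material as phrase 1, making it parallel.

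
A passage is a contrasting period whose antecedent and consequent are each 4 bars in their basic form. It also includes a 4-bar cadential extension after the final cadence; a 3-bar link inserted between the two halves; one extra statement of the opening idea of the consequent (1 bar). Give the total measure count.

Basic contrasting period: 4 + 4 = 8 bars.
8 (basic form) + 4 (cadential extension) + 3 (link) + 1 (extra statement) = 16.

16 measures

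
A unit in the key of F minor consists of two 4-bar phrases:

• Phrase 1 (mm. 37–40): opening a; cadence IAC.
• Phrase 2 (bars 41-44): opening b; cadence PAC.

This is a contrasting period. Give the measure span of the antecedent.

measures 37–40

The phrase ending with the weaker cadence (imperfect authentic cadence) is the antecedent; the one ending more conclusively (perfect authentic cadence) is the consequent. The antecedent is measures 37–40.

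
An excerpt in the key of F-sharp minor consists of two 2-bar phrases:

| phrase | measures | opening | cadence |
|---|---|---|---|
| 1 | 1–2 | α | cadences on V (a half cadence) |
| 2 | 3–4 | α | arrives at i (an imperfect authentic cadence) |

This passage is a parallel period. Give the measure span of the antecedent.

measures 1–2

The antecedent is the phrase ending with the weaker cadence (half cadence, phrase 1) and the consequent the one ending more conclusively (imperfect authentic cadence, phrase 2); the antecedent is bars 1-2.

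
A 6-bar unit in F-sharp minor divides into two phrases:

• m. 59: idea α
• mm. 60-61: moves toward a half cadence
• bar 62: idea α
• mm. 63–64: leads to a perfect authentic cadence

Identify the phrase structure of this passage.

parallel period

Phrase 1 ends with a half cadence (weaker) and phrase 2 with a perfect authentic cadence (stronger): antecedent + consequent = a period.
The two phrases open with the same material (α / α), so the period is parallel.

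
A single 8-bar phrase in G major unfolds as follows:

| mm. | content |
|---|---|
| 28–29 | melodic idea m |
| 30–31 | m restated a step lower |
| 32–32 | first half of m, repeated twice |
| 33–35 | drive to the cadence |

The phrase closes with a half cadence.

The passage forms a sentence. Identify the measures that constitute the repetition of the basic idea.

measures 30–31

The presentation of a sentence is the basic idea (mm. 28-29) plus its repetition (mm. 30–31); the repetition of the basic idea is therefore bars 30–31.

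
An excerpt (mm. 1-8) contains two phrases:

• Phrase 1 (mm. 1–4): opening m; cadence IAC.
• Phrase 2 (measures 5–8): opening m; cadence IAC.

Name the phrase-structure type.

Both phrases have the same opening (m) and the same cadence (imperfect authentic cadence): the second is a restatement, not a consequent, so this is a repeated phrase rather than a period.

repeated phrase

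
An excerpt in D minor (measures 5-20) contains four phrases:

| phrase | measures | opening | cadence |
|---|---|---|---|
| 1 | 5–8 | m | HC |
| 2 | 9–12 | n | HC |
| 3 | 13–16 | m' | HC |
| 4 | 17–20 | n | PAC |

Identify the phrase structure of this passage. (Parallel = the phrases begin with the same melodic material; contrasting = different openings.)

Four phrases in two halves: the first half (mm. 5–12) ends with a half cadence, the second (measures 13-20) with a perfect authentic cadence — a large antecedent–consequent pair, i.e. a double period.
Phrase 3 begins with the same material as phrase 1, making it parallel.

parallel double period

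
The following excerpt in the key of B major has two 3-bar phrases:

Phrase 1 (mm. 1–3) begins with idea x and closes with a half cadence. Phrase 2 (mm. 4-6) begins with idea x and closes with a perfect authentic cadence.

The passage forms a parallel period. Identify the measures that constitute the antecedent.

The antecedent is the phrase ending with the weaker cadence (half cadence, phrase 1) and the consequent the one ending more conclusively (perfect authentic cadence, phrase 2); the antecedent is mm. 1–3.

measures 1–3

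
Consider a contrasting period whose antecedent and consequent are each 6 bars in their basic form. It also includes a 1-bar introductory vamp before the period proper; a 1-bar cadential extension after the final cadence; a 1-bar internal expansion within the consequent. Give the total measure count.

15 measures

Basic contrasting period: 6 + 6 = 12 bars.
12 (basic form) + 1 (introduction) + 1 (cadential extension) + 1 (internal expansion) = 15.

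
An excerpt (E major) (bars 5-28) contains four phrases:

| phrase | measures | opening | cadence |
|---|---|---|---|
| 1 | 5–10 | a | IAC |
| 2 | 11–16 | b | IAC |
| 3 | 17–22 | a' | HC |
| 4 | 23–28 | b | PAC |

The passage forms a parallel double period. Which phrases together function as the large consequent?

phrases 3 and 4

In a double period the first pair of phrases (ending imperfect authentic cadence) is the large antecedent and the second pair (ending perfect authentic cadence) is the large consequent; the consequent is phrases 3 and 4.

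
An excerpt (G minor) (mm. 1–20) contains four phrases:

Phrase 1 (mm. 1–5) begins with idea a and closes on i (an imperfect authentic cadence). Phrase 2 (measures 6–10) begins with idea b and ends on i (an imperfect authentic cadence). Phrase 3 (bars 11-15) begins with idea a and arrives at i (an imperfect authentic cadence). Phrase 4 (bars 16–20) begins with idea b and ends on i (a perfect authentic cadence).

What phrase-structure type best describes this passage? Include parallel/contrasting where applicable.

Four phrases in two halves: the first half (bars 1-10) ends with an imperfect authentic cadence, the second (mm. 11-20) with a perfect authentic cadence — a large antecedent–consequent pair, i.e. a double period.
Phrase 3 begins with the same material as phrase 1, making it parallel.

parallel double period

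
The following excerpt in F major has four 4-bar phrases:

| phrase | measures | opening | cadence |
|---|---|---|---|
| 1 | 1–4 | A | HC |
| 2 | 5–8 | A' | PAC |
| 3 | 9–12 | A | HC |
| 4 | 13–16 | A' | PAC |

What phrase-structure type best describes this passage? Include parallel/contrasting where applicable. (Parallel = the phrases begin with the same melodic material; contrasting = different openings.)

repeated period

The cadence pattern HC–PAC–HC–PAC is weak–strong twice, and phrases 3–4 restate phrases 1–2: a period heard twice, not a double period (which would end weakly at phrase 2).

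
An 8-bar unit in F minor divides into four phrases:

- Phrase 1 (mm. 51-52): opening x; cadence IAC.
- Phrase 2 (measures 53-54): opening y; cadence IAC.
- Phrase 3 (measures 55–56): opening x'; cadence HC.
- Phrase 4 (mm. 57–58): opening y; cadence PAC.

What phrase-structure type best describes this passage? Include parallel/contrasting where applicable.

Four phrases in two halves: the first half (mm. 51–54) ends with an imperfect authentic cadence, the second (mm. 55–58) with a perfect authentic cadence — a large antecedent–consequent pair, i.e. a double period.
Phrase 3 begins with the same material as phrase 1, making it parallel.

parallel double period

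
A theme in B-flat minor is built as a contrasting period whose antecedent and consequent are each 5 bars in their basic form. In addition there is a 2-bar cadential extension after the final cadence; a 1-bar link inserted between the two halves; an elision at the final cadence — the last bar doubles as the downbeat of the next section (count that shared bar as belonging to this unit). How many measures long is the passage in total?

13 measures

Basic contrasting period: 5 + 5 = 10 bars.
10 (basic form) + 2 (cadential extension) + 1 (link) = 13.
The elision shares a bar with the next section but does not change this unit's count.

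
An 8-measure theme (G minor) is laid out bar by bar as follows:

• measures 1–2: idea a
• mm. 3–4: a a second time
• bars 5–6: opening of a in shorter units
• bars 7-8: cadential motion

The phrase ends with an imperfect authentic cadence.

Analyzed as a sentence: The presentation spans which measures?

The presentation of a sentence is the basic idea (mm. 1–2) plus its repetition (measures 3–4); the presentation is therefore mm. 1-4.

measures 1–4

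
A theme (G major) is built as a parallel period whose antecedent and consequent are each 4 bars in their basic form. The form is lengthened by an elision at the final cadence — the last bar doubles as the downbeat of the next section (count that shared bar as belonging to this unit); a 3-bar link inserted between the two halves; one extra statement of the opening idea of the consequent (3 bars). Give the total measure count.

14 measures

Basic parallel period: 4 + 4 = 8 bars.
8 (basic form) + 3 (link) + 3 (extra statement) = 14.
The elision shares a bar with the next section but does not change this unit's count.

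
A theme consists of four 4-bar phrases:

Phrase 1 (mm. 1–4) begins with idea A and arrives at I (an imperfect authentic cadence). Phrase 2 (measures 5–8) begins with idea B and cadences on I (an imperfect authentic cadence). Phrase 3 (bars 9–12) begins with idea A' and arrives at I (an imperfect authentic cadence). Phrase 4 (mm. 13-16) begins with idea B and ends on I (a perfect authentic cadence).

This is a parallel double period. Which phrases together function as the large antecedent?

phrases 1 and 2

In a double period the first pair of phrases (ending imperfect authentic cadence) is the large antecedent and the second pair (ending perfect authentic cadence) is the large consequent; the antecedent is phrases 1 and 2.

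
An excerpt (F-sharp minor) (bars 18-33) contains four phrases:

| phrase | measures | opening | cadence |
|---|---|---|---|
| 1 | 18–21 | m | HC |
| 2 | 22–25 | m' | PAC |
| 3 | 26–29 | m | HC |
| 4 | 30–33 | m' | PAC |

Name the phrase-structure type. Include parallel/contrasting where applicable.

repeated period

The cadence pattern HC–PAC–HC–PAC is weak–strong twice, and phrases 3–4 restate phrases 1–2: a period heard twice, not a double period (which would end weakly at phrase 2).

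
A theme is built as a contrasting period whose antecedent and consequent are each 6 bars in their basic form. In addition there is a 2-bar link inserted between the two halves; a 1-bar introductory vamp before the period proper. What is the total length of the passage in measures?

Basic contrasting period: 6 + 6 = 12 bars.
12 (basic form) + 2 (link) + 1 (introduction) = 15.

15 measures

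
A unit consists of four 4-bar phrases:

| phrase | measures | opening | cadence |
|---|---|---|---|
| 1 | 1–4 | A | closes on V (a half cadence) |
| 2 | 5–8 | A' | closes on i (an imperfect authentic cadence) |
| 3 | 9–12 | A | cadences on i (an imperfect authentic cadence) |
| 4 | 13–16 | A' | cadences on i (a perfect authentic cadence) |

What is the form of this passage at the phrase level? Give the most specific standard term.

parallel double period

Four phrases in two halves: the first half (measures 1–8) ends with an imperfect authentic cadence, the second (measures 9-16) with a perfect authentic cadence — a large antecedent–consequent pair, i.e. a double period.
Phrase 3 begins with the same material as phrase 1, making it parallel.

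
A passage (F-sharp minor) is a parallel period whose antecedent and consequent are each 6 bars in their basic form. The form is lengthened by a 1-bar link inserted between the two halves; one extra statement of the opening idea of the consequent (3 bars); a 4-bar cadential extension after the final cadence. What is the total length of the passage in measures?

20 measures

Basic parallel period: 6 + 6 = 12 bars.
12 (basic form) + 1 (link) + 3 (extra statement) + 4 (cadential extension) = 20.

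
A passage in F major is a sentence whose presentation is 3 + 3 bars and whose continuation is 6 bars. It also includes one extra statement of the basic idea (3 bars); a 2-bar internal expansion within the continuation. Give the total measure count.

17 measures

Basic sentence: 3 + 3 + 6 = 12 bars.
12 (basic form) + 3 (extra statement) + 2 (internal expansion) = 17.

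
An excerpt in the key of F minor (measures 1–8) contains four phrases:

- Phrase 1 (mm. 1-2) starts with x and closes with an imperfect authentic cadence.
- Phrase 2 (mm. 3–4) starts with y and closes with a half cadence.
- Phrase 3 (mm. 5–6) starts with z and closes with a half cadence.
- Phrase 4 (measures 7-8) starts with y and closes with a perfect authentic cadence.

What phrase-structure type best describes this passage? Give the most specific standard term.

contrasting double period

Four phrases in two halves: the first half (mm. 1–4) ends with a half cadence, the second (bars 5-8) with a perfect authentic cadence — a large antecedent–consequent pair, i.e. a double period.
Phrase 3 begins with different material from phrase 1, making it contrasting.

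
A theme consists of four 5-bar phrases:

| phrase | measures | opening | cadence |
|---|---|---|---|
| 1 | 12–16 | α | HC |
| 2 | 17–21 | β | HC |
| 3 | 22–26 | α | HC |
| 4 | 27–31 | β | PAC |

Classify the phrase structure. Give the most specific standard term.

parallel double period

Four phrases in two halves: the first half (mm. 12–21) ends with a half cadence, the second (mm. 22-31) with a perfect authentic cadence — a large antecedent–consequent pair, i.e. a double period.
Phrase 3 begins with the same material as phrase 1, making it parallel.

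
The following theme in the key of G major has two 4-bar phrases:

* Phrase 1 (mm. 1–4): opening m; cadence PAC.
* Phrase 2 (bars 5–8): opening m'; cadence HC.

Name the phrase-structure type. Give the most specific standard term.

phrase group

The second phrase closes with a half cadence, which is not stronger than the first phrase's perfect authentic cadence; without a weak→strong cadential pair there is no antecedent–consequent relationship, so this is a phrase group rather than a period.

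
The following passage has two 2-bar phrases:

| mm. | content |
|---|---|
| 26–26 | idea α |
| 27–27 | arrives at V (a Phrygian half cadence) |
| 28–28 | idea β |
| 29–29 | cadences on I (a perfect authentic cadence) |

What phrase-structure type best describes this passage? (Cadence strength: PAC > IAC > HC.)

contrasting period

Phrase 1 ends with a Phrygian half cadence (weaker) and phrase 2 with a perfect authentic cadence (stronger): antecedent + consequent = a period.
The two phrases open with different material (α / β), so the period is contrasting.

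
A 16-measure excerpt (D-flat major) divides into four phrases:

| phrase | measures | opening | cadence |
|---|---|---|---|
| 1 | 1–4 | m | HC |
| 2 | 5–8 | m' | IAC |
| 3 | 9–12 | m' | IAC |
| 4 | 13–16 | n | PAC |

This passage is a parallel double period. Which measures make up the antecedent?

measures 1–8

In a double period the four phrases pair into a large antecedent (phrases 1–2, ending imperfect authentic cadence) and a large consequent (phrases 3–4, ending perfect authentic cadence). The antecedent spans measures 1-8.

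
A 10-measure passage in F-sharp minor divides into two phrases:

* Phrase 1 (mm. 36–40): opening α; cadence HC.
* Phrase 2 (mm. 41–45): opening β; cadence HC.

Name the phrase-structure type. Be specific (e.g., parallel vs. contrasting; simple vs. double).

phrase group

The second phrase closes with a half cadence, which is not stronger than the first phrase's half cadence; without a weak→strong cadential pair there is no antecedent–consequent relationship, so this is a phrase group rather than a period.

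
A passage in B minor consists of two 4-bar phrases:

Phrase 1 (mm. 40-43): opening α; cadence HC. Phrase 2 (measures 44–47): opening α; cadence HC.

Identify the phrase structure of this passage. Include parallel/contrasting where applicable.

repeated phrase

Both phrases have the same opening (α) and the same cadence (half cadence): the second is a restatement, not a consequent, so this is a repeated phrase rather than a period.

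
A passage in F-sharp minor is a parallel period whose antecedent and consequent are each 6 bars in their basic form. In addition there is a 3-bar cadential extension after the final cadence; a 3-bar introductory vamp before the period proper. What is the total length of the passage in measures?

18 measures

Basic parallel period: 6 + 6 = 12 bars.
12 (basic form) + 3 (cadential extension) + 3 (introduction) = 18.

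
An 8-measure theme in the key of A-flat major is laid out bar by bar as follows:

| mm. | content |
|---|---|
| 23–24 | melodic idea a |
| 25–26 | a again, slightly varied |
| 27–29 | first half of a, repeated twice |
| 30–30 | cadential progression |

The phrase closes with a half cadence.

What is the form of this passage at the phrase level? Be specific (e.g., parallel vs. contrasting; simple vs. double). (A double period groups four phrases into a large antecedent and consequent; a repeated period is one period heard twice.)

Basic idea (mm. 23–24) + its repetition (bars 25–26) form the presentation; fragmentation and cadence (mm. 27-30) form the continuation — the 8-bar whole is a sentence.

sentence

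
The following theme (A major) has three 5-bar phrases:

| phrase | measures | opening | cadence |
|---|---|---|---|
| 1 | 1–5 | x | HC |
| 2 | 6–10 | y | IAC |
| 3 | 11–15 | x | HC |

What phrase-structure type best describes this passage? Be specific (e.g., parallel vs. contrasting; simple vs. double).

The final phrase closes with a half cadence, which is not stronger than the preceding imperfect authentic cadence; the 3 phrases lack an overall antecedent–consequent design and so form a phrase group.

phrase group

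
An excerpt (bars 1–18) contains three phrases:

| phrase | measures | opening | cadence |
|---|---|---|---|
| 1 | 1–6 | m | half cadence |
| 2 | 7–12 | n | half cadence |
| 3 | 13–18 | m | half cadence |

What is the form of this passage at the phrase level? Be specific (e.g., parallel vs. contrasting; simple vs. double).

phrase group

The final phrase closes with a half cadence, which is not stronger than the preceding half cadence; the 3 phrases lack an overall antecedent–consequent design and so form a phrase group.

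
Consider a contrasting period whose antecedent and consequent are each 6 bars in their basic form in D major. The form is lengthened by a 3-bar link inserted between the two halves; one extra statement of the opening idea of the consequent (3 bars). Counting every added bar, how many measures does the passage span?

Basic contrasting period: 6 + 6 = 12 bars.
12 (basic form) + 3 (link) + 3 (extra statement) = 18.

18 measures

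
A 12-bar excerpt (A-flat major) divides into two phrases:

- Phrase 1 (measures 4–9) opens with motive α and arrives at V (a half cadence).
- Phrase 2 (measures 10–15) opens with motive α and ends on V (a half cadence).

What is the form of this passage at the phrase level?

repeated phrase

Both phrases have the same opening (α) and the same cadence (half cadence): the second is a restatement, not a consequent, so this is a repeated phrase rather than a period.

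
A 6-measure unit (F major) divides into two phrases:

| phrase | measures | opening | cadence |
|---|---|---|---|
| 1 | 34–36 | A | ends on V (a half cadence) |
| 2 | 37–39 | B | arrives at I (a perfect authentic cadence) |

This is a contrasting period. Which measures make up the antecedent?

The phrase ending with the weaker cadence (half cadence) is the antecedent; the one ending more conclusively (perfect authentic cadence) is the consequent. The antecedent is measures 34–36.

measures 34–36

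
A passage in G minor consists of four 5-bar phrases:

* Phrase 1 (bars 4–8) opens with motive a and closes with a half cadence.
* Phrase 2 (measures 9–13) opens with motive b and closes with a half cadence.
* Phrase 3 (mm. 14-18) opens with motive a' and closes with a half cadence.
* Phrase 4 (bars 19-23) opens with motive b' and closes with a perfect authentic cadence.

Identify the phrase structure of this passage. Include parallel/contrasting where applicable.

parallel double period

Four phrases in two halves: the first half (bars 4–13) ends with a half cadence, the second (measures 14-23) with a perfect authentic cadence — a large antecedent–consequent pair, i.e. a double period.
Phrase 3 begins with the same material as phrase 1, making it parallel.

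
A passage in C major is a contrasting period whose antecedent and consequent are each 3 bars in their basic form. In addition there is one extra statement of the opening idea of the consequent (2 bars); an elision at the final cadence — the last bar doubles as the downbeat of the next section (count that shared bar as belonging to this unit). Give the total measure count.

Basic contrasting period: 3 + 3 = 6 bars.
6 (basic form) + 2 (extra statement) = 8.
The elision shares a bar with the next section but does not change this unit's count.

8 measures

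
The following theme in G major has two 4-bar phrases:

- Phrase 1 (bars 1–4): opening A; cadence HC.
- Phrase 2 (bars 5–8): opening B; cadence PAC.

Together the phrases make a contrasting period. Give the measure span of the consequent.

measures 5–8

The phrase ending with the weaker cadence (half cadence) is the antecedent; the one ending more conclusively (perfect authentic cadence) is the consequent. The consequent is measures 5–8.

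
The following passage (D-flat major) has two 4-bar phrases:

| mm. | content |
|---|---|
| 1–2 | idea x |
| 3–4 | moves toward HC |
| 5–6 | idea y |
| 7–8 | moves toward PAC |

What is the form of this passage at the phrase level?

Phrase 1 ends with a half cadence (weaker) and phrase 2 with a perfect authentic cadence (stronger): antecedent + consequent = a period.
The two phrases open with different material (x / y), so the period is contrasting.

contrasting period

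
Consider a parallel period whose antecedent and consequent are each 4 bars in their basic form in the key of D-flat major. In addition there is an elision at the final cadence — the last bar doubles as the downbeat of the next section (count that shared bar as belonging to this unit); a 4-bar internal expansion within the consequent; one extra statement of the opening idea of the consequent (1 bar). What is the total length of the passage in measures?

Basic parallel period: 4 + 4 = 8 bars.
8 (basic form) + 4 (internal expansion) + 1 (extra statement) = 13.
The elision shares a bar with the next section but does not change this unit's count.

13 measures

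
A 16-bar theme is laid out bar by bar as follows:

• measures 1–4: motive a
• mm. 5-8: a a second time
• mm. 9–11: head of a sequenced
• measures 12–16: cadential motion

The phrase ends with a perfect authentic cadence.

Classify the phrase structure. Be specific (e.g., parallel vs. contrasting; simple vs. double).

sentence

Basic idea (mm. 1-4) + its repetition (bars 5–8) form the presentation; fragmentation and cadence (bars 9–16) form the continuation — the 16-bar whole is a sentence.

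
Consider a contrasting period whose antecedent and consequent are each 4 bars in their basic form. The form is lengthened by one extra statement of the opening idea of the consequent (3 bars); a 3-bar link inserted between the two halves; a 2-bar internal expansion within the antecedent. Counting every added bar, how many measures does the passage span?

Basic contrasting period: 4 + 4 = 8 bars.
8 (basic form) + 3 (extra statement) + 3 (link) + 2 (internal expansion) = 16.

16 measures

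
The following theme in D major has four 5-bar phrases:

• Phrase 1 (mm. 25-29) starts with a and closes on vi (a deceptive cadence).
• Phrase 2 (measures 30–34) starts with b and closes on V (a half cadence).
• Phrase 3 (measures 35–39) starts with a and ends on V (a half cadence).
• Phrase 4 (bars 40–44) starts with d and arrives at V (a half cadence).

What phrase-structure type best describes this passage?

Phrase 4 ends with a half cadence, no stronger than phrase 2's half cadence, so the four phrases do not form a double period; nor do phrases 3–4 duplicate 1–2, so it is not a repeated period. With no phrase reaching a conclusive cadence, the passage is a phrase group.

phrase group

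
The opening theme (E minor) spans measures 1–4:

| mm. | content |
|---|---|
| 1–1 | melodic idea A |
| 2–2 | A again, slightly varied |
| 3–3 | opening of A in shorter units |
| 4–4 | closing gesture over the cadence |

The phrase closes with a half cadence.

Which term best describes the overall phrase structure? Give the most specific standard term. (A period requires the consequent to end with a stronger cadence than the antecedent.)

Basic idea (measure 1) + its repetition (m. 2) form the presentation; fragmentation and cadence (measures 3–4) form the continuation — the 4-bar whole is a sentence.

sentence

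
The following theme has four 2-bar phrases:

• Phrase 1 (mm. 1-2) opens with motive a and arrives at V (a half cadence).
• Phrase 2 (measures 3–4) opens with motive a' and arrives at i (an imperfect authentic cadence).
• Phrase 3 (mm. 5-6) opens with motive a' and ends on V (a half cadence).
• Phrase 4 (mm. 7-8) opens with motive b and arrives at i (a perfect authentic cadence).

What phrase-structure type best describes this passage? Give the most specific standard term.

Four phrases in two halves: the first half (bars 1–4) ends with an imperfect authentic cadence, the second (mm. 5–8) with a perfect authentic cadence — a large antecedent–consequent pair, i.e. a double period.
Phrase 3 begins with the same material as phrase 1, making it parallel.

parallel double period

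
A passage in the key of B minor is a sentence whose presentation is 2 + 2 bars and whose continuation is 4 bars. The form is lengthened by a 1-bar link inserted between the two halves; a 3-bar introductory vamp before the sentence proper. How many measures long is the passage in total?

Basic sentence: 2 + 2 + 4 = 8 bars.
8 (basic form) + 1 (link) + 3 (introduction) = 12.

12 measures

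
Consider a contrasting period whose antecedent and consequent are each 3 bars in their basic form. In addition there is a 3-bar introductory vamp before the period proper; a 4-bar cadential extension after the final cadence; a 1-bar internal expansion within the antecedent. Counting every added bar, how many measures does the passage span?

Basic contrasting period: 3 + 3 = 6 bars.
6 (basic form) + 3 (introduction) + 4 (cadential extension) + 1 (internal expansion) = 14.

14 measures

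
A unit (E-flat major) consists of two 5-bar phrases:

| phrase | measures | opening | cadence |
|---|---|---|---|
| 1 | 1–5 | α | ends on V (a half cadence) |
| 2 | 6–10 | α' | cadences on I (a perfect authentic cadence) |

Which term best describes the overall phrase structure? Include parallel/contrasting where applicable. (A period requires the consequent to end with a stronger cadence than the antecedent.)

parallel period

Phrase 1 ends with a half cadence (weaker) and phrase 2 with a perfect authentic cadence (stronger): antecedent + consequent = a period.
The two phrases open with the same material (α / α'), so the period is parallel.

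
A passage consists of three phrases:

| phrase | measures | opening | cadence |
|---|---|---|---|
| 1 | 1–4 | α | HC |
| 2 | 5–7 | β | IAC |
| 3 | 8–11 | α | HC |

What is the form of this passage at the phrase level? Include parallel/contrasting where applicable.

The final phrase closes with a half cadence, which is not stronger than the preceding imperfect authentic cadence; the 3 phrases lack an overall antecedent–consequent design and so form a phrase group.

phrase group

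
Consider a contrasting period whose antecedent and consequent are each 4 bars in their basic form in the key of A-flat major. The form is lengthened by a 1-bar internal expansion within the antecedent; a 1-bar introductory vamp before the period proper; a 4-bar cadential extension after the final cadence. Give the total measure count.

Basic contrasting period: 4 + 4 = 8 bars.
8 (basic form) + 1 (internal expansion) + 1 (introduction) + 4 (cadential extension) = 14.

14 measures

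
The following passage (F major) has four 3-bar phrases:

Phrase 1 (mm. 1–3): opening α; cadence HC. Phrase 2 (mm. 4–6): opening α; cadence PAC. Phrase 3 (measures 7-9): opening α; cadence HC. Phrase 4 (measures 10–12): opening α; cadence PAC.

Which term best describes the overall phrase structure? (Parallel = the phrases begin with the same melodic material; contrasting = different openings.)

repeated period

The cadence pattern HC–PAC–HC–PAC is weak–strong twice, and phrases 3–4 restate phrases 1–2: a period heard twice, not a double period (which would end weakly at phrase 2).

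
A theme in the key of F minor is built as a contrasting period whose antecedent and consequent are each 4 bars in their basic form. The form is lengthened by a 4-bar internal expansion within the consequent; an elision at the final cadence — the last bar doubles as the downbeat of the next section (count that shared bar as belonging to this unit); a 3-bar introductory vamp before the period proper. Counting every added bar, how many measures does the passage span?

15 measures

Basic contrasting period: 4 + 4 = 8 bars.
8 (basic form) + 4 (internal expansion) + 3 (introduction) = 15.
The elision shares a bar with the next section but does not change this unit's count.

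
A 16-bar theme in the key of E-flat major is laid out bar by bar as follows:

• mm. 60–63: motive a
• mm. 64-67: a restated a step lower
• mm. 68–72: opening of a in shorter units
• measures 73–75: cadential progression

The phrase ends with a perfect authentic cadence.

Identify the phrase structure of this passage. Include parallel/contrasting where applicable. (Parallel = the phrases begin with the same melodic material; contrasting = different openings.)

sentence

Basic idea (bars 60–63) + its repetition (bars 64–67) form the presentation; fragmentation and cadence (mm. 68-75) form the continuation — the 16-bar whole is a sentence.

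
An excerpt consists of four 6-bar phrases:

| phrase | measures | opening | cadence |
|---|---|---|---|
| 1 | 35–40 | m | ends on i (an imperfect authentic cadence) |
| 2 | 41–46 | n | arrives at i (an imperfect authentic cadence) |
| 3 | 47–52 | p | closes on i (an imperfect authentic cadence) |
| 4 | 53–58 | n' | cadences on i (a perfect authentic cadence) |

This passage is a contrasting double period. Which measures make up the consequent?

measures 47–58

In a double period the four phrases pair into a large antecedent (phrases 1–2, ending imperfect authentic cadence) and a large consequent (phrases 3–4, ending perfect authentic cadence). The consequent spans bars 47–58.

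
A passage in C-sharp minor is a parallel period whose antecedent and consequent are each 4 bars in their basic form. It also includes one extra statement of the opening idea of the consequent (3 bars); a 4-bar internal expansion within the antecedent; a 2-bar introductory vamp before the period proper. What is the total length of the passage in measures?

17 measures

Basic parallel period: 4 + 4 = 8 bars.
8 (basic form) + 3 (extra statement) + 4 (internal expansion) + 2 (introduction) = 17.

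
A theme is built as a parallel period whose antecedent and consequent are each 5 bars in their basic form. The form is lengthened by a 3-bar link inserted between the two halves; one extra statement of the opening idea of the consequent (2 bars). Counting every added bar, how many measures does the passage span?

Basic parallel period: 5 + 5 = 10 bars.
10 (basic form) + 3 (link) + 2 (extra statement) = 15.

15 measures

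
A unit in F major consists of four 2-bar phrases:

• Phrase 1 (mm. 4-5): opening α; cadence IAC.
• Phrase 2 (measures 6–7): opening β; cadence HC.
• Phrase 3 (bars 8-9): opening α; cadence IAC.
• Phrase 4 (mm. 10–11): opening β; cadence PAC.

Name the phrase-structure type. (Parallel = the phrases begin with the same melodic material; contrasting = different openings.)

parallel double period

Four phrases in two halves: the first half (bars 4-7) ends with a half cadence, the second (mm. 8–11) with a perfect authentic cadence — a large antecedent–consequent pair, i.e. a double period.
Phrase 3 begins with the same material as phrase 1, making it parallel.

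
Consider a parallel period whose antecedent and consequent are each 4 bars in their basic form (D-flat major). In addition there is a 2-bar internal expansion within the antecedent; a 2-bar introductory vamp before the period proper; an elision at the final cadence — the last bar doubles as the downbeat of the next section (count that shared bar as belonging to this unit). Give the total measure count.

12 measures

Basic parallel period: 4 + 4 = 8 bars.
8 (basic form) + 2 (internal expansion) + 2 (introduction) = 12.
The elision shares a bar with the next section but does not change this unit's count.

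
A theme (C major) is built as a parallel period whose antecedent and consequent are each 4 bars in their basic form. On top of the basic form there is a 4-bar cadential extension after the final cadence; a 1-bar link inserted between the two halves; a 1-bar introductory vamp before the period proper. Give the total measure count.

14 measures

Basic parallel period: 4 + 4 = 8 bars.
8 (basic form) + 4 (cadential extension) + 1 (link) + 1 (introduction) = 14.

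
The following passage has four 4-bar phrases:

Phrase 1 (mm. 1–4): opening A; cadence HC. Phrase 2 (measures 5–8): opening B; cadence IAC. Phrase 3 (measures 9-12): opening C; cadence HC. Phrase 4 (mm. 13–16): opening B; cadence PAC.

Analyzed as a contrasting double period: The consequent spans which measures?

measures 9–16

In a double period the four phrases pair into a large antecedent (phrases 1–2, ending imperfect authentic cadence) and a large consequent (phrases 3–4, ending perfect authentic cadence). The consequent spans measures 9–16.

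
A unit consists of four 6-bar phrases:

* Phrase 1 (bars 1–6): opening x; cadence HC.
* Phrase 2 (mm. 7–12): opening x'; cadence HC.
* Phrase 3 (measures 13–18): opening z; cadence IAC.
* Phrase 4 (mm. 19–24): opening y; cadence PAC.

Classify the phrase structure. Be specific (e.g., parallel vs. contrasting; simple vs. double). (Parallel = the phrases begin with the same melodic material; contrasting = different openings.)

contrasting double period

Four phrases in two halves: the first half (mm. 1–12) ends with a half cadence, the second (bars 13–24) with a perfect authentic cadence — a large antecedent–consequent pair, i.e. a double period.
Phrase 3 begins with different material from phrase 1, making it contrasting.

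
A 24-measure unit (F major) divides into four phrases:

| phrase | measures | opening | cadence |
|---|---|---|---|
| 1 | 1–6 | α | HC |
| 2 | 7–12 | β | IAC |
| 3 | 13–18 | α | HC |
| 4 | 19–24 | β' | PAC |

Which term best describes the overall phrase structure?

Four phrases in two halves: the first half (mm. 1-12) ends with an imperfect authentic cadence, the second (measures 13–24) with a perfect authentic cadence — a large antecedent–consequent pair, i.e. a double period.
Phrase 3 begins with the same material as phrase 1, making it parallel.

parallel double period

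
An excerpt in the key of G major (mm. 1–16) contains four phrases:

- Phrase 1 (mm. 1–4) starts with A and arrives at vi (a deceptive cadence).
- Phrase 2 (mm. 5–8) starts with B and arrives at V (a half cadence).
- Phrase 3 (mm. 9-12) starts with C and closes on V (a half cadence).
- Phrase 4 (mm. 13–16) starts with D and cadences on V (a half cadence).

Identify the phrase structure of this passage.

phrase group

Phrase 4 ends with a half cadence, no stronger than phrase 2's half cadence, so the four phrases do not form a double period; nor do phrases 3–4 duplicate 1–2, so it is not a repeated period. With no phrase reaching a conclusive cadence, the passage is a phrase group.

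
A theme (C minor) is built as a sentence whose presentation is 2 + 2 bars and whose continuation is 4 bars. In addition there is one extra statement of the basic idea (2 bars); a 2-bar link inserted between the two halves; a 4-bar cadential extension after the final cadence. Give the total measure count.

16 measures

Basic sentence: 2 + 2 + 4 = 8 bars.
8 (basic form) + 2 (extra statement) + 2 (link) + 4 (cadential extension) = 16.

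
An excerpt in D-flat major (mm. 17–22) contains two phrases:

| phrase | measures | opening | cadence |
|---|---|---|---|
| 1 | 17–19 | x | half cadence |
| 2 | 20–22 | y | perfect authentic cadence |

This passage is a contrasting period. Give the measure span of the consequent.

The antecedent is the phrase ending with the weaker cadence (half cadence, phrase 1) and the consequent the one ending more conclusively (perfect authentic cadence, phrase 2); the consequent is bars 20-22.

measures 20–22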